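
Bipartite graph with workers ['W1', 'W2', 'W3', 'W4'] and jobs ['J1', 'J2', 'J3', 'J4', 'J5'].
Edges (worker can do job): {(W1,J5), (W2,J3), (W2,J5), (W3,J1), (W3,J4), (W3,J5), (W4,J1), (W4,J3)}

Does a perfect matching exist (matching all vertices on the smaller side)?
Yes, perfect matching exists (size 4)

Perfect matching: {(W1,J5), (W2,J3), (W3,J4), (W4,J1)}
All 4 vertices on the smaller side are matched.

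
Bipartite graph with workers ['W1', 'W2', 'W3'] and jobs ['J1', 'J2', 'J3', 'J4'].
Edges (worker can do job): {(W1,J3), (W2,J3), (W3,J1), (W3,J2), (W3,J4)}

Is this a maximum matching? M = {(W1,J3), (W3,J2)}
Yes, size 2 is maximum

Proposed matching has size 2.
Maximum matching size for this graph: 2.

This is a maximum matching.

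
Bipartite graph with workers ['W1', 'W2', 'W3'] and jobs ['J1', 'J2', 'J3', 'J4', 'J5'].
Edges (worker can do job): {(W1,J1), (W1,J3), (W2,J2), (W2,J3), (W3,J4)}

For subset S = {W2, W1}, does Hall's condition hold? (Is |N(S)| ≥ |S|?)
Yes: |N(S)| = 3, |S| = 2

Subset S = {W2, W1}
Neighbors N(S) = {J1, J2, J3}

|N(S)| = 3, |S| = 2
Hall's condition: |N(S)| ≥ |S| is satisfied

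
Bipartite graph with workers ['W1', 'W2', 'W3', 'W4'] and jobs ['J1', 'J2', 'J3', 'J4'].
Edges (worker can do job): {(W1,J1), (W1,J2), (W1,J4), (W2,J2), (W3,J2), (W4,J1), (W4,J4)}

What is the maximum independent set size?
Maximum independent set = 5

By König's theorem:
- Min vertex cover = Max matching = 3
- Max independent set = Total vertices - Min vertex cover
- Max independent set = 8 - 3 = 5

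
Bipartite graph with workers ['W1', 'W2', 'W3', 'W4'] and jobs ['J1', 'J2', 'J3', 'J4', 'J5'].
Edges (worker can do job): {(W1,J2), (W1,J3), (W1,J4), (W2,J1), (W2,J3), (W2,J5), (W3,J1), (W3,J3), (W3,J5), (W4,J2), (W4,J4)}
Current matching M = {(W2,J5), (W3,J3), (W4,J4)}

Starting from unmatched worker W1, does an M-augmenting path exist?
Yes: W1 → J2

An M-augmenting path alternates non-matching / matching edges, starting and ending at unmatched vertices.
Path: W1 → J2
(J2 is unmatched in M, so the path is augmenting.)
Flipping edges along this path would increase |M| from 3 to 4.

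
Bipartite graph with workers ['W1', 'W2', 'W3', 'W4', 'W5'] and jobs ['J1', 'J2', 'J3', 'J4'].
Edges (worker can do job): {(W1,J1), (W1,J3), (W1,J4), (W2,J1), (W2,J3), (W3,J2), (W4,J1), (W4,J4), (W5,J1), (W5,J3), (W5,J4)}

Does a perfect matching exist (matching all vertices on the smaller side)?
Yes, perfect matching exists (size 4)

Perfect matching: {(W1,J3), (W3,J2), (W4,J1), (W5,J4)}
All 4 vertices on the smaller side are matched.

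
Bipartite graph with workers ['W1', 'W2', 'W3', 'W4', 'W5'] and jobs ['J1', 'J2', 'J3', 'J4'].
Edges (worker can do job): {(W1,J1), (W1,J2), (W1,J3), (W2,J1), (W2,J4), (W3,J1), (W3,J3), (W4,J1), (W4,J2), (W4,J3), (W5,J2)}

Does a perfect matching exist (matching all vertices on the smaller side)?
Yes, perfect matching exists (size 4)

Perfect matching: {(W2,J4), (W3,J3), (W4,J1), (W5,J2)}
All 4 vertices on the smaller side are matched.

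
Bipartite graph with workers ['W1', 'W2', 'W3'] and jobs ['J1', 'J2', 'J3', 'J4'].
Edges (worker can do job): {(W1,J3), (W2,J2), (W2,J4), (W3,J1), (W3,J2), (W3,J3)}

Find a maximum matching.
Matching: {(W1,J3), (W2,J4), (W3,J2)}

Maximum matching (size 3):
  W1 → J3
  W2 → J4
  W3 → J2

Each worker is assigned to at most one job, and each job to at most one worker.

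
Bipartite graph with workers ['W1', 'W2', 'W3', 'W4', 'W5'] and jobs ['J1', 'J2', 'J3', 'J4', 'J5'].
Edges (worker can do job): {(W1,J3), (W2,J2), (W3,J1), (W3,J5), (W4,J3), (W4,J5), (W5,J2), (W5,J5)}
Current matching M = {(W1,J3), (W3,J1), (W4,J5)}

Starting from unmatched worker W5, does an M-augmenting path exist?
Yes: W5 → J2

An M-augmenting path alternates non-matching / matching edges, starting and ending at unmatched vertices.
Path: W5 → J2
(J2 is unmatched in M, so the path is augmenting.)
Flipping edges along this path would increase |M| from 3 to 4.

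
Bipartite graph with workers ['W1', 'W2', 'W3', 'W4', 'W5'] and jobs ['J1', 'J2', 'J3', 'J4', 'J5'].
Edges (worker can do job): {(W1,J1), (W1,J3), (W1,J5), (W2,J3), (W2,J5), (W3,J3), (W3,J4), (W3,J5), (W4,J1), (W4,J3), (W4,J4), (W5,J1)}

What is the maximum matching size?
Maximum matching size = 4

Maximum matching: {(W1,J3), (W3,J5), (W4,J4), (W5,J1)}
Size: 4

This assigns 4 workers to 4 distinct jobs.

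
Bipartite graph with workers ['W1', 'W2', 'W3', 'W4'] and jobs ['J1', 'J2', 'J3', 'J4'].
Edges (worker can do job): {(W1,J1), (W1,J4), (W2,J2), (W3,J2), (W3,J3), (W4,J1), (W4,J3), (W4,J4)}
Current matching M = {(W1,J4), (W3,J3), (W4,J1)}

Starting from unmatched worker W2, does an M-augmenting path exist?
Yes: W2 → J2

An M-augmenting path alternates non-matching / matching edges, starting and ending at unmatched vertices.
Path: W2 → J2
(J2 is unmatched in M, so the path is augmenting.)
Flipping edges along this path would increase |M| from 3 to 4.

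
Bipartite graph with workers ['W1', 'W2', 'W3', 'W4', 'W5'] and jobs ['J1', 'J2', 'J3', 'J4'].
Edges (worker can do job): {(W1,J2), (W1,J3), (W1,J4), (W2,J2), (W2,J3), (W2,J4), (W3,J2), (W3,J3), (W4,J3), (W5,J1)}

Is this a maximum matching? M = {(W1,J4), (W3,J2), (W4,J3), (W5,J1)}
Yes, size 4 is maximum

Proposed matching has size 4.
Maximum matching size for this graph: 4.

This is a maximum matching.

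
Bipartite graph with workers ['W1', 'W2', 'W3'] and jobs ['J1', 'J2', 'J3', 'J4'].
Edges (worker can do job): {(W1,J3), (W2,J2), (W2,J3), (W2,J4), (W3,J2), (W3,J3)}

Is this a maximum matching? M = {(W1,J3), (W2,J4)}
No, size 2 is not maximum

Proposed matching has size 2.
Maximum matching size for this graph: 3.

This is NOT maximum - can be improved to size 3.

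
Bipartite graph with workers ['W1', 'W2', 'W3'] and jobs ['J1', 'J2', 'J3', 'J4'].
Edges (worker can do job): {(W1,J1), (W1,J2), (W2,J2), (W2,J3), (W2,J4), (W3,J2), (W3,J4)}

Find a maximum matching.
Matching: {(W1,J1), (W2,J3), (W3,J4)}

Maximum matching (size 3):
  W1 → J1
  W2 → J3
  W3 → J4

Each worker is assigned to at most one job, and each job to at most one worker.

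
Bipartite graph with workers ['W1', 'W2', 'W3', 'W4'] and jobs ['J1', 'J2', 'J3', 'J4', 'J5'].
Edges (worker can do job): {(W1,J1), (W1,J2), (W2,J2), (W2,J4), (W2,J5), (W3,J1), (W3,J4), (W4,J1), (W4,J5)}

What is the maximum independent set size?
Maximum independent set = 5

By König's theorem:
- Min vertex cover = Max matching = 4
- Max independent set = Total vertices - Min vertex cover
- Max independent set = 9 - 4 = 5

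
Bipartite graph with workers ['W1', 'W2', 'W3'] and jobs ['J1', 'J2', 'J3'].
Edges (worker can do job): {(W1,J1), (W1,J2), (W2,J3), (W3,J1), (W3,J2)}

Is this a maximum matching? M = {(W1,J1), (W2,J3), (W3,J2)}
Yes, size 3 is maximum

Proposed matching has size 3.
Maximum matching size for this graph: 3.

This is a maximum matching.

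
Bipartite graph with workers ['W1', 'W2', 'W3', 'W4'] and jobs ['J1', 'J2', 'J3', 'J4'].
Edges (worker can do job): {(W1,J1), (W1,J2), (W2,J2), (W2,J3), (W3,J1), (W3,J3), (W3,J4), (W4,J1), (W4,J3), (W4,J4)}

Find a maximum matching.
Matching: {(W1,J2), (W2,J3), (W3,J4), (W4,J1)}

Maximum matching (size 4):
  W1 → J2
  W2 → J3
  W3 → J4
  W4 → J1

Each worker is assigned to at most one job, and each job to at most one worker.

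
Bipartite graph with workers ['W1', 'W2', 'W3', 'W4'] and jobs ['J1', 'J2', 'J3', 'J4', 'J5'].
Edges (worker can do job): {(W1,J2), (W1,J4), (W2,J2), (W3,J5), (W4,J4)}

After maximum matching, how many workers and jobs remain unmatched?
Unmatched: 1 workers, 2 jobs

Maximum matching size: 3
Workers: 4 total, 3 matched, 1 unmatched
Jobs: 5 total, 3 matched, 2 unmatched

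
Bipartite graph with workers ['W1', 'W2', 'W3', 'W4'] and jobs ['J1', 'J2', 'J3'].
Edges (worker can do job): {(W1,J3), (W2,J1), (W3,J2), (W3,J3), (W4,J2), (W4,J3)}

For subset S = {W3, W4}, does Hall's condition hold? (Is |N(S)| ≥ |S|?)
Yes: |N(S)| = 2, |S| = 2

Subset S = {W3, W4}
Neighbors N(S) = {J2, J3}

|N(S)| = 2, |S| = 2
Hall's condition: |N(S)| ≥ |S| is satisfied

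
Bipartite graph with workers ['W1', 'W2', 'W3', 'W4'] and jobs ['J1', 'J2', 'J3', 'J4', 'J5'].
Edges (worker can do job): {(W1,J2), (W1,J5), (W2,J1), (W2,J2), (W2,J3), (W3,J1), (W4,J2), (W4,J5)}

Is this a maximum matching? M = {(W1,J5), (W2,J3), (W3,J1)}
No, size 3 is not maximum

Proposed matching has size 3.
Maximum matching size for this graph: 4.

This is NOT maximum - can be improved to size 4.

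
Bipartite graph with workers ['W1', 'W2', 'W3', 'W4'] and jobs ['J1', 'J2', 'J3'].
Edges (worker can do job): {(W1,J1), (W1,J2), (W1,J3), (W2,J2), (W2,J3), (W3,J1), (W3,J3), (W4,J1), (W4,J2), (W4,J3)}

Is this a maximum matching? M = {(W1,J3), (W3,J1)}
No, size 2 is not maximum

Proposed matching has size 2.
Maximum matching size for this graph: 3.

This is NOT maximum - can be improved to size 3.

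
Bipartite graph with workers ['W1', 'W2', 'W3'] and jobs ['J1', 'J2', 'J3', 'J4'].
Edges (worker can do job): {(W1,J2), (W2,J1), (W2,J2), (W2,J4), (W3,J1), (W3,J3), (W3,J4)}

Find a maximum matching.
Matching: {(W1,J2), (W2,J1), (W3,J4)}

Maximum matching (size 3):
  W1 → J2
  W2 → J1
  W3 → J4

Each worker is assigned to at most one job, and each job to at most one worker.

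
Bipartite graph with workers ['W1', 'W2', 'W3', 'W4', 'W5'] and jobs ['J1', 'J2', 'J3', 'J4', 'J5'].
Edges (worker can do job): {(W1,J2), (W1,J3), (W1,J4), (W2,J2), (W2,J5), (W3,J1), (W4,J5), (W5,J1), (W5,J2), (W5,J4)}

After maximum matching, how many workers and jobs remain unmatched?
Unmatched: 0 workers, 0 jobs

Maximum matching size: 5
Workers: 5 total, 5 matched, 0 unmatched
Jobs: 5 total, 5 matched, 0 unmatched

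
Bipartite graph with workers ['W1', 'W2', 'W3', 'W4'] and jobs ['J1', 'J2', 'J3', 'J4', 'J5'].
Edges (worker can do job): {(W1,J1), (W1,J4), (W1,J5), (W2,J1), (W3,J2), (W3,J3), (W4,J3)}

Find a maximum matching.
Matching: {(W1,J5), (W2,J1), (W3,J2), (W4,J3)}

Maximum matching (size 4):
  W1 → J5
  W2 → J1
  W3 → J2
  W4 → J3

Each worker is assigned to at most one job, and each job to at most one worker.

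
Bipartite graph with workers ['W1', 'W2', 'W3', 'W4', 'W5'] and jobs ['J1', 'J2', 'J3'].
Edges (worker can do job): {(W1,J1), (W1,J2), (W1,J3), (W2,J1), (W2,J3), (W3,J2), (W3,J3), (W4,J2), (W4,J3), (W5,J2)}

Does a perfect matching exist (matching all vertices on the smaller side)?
Yes, perfect matching exists (size 3)

Perfect matching: {(W1,J1), (W3,J2), (W4,J3)}
All 3 vertices on the smaller side are matched.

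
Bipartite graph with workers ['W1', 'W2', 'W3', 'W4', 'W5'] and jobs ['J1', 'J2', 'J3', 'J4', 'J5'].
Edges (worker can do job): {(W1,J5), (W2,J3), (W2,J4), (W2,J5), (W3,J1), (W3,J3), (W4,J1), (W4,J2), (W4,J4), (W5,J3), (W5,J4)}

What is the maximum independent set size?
Maximum independent set = 5

By König's theorem:
- Min vertex cover = Max matching = 5
- Max independent set = Total vertices - Min vertex cover
- Max independent set = 10 - 5 = 5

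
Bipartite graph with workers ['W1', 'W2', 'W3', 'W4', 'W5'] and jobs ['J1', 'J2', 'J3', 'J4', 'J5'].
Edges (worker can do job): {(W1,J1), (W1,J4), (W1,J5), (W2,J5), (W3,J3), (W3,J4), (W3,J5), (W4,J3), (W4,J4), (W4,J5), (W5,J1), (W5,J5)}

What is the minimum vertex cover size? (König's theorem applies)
Minimum vertex cover size = 4

By König's theorem: in bipartite graphs,
min vertex cover = max matching = 4

Maximum matching has size 4, so minimum vertex cover also has size 4.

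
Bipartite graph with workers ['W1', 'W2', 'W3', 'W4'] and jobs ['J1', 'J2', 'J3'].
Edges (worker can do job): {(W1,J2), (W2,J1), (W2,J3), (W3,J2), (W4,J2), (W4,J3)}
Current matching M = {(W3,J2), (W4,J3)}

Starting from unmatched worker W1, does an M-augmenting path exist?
No augmenting path from W1

Alternating search from W1 reaches jobs: {J2}.
Every reachable job is already matched in M, and following those matched edges back to workers exposes no further unvisited jobs.
No M-augmenting path from W1 exists.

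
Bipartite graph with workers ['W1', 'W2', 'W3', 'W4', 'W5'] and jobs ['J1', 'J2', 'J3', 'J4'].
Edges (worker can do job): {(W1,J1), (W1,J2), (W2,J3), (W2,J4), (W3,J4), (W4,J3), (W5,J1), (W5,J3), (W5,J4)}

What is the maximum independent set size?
Maximum independent set = 5

By König's theorem:
- Min vertex cover = Max matching = 4
- Max independent set = Total vertices - Min vertex cover
- Max independent set = 9 - 4 = 5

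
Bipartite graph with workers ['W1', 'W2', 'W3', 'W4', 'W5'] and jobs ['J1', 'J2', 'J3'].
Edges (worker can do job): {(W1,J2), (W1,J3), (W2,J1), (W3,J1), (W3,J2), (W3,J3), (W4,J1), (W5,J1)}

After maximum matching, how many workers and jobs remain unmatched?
Unmatched: 2 workers, 0 jobs

Maximum matching size: 3
Workers: 5 total, 3 matched, 2 unmatched
Jobs: 3 total, 3 matched, 0 unmatched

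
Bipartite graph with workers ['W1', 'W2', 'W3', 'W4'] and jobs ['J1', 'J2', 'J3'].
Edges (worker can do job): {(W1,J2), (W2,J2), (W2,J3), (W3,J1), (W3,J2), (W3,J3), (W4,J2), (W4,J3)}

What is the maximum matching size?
Maximum matching size = 3

Maximum matching: {(W1,J2), (W3,J1), (W4,J3)}
Size: 3

This assigns 3 workers to 3 distinct jobs.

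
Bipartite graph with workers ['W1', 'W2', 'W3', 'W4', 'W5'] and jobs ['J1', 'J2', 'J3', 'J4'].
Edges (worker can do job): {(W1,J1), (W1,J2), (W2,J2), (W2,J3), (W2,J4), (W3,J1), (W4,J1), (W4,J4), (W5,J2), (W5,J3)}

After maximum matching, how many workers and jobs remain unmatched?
Unmatched: 1 workers, 0 jobs

Maximum matching size: 4
Workers: 5 total, 4 matched, 1 unmatched
Jobs: 4 total, 4 matched, 0 unmatched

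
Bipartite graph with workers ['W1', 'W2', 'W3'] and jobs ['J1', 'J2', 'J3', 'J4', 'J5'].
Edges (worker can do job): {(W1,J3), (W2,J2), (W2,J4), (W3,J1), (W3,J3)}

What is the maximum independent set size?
Maximum independent set = 5

By König's theorem:
- Min vertex cover = Max matching = 3
- Max independent set = Total vertices - Min vertex cover
- Max independent set = 8 - 3 = 5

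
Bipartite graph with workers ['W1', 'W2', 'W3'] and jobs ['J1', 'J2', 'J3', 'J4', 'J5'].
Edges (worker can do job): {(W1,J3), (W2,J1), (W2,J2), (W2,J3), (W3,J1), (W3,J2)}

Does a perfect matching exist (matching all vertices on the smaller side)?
Yes, perfect matching exists (size 3)

Perfect matching: {(W1,J3), (W2,J1), (W3,J2)}
All 3 vertices on the smaller side are matched.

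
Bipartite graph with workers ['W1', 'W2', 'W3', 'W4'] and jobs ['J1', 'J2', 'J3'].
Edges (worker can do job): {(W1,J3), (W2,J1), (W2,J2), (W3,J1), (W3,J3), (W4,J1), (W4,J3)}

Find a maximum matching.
Matching: {(W2,J2), (W3,J1), (W4,J3)}

Maximum matching (size 3):
  W2 → J2
  W3 → J1
  W4 → J3

Each worker is assigned to at most one job, and each job to at most one worker.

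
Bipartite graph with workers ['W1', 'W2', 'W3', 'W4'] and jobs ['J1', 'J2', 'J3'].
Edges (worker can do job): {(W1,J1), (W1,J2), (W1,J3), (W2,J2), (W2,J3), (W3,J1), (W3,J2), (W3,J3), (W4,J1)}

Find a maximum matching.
Matching: {(W1,J3), (W3,J2), (W4,J1)}

Maximum matching (size 3):
  W1 → J3
  W3 → J2
  W4 → J1

Each worker is assigned to at most one job, and each job to at most one worker.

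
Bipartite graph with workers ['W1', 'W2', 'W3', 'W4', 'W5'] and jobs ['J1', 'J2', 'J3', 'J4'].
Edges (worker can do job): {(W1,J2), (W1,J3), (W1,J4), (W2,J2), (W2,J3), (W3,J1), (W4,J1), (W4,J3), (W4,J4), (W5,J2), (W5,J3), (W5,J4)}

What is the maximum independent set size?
Maximum independent set = 5

By König's theorem:
- Min vertex cover = Max matching = 4
- Max independent set = Total vertices - Min vertex cover
- Max independent set = 9 - 4 = 5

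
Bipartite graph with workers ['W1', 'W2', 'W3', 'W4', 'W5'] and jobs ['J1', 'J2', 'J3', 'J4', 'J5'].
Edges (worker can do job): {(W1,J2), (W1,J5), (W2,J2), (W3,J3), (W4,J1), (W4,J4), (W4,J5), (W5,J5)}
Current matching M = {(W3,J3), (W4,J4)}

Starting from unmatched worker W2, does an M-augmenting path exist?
Yes: W2 → J2

An M-augmenting path alternates non-matching / matching edges, starting and ending at unmatched vertices.
Path: W2 → J2
(J2 is unmatched in M, so the path is augmenting.)
Flipping edges along this path would increase |M| from 2 to 3.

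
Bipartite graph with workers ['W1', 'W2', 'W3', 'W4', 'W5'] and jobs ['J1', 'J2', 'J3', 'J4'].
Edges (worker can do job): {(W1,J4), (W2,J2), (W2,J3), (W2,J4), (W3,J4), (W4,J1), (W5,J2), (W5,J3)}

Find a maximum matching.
Matching: {(W2,J2), (W3,J4), (W4,J1), (W5,J3)}

Maximum matching (size 4):
  W2 → J2
  W3 → J4
  W4 → J1
  W5 → J3

Each worker is assigned to at most one job, and each job to at most one worker.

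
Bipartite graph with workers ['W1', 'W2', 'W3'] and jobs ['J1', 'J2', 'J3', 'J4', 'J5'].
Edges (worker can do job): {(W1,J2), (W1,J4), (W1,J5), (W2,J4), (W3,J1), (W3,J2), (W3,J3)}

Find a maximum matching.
Matching: {(W1,J2), (W2,J4), (W3,J1)}

Maximum matching (size 3):
  W1 → J2
  W2 → J4
  W3 → J1

Each worker is assigned to at most one job, and each job to at most one worker.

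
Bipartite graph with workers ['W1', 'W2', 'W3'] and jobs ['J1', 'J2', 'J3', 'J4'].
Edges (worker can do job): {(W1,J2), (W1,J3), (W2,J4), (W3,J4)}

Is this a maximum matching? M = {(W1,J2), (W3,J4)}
Yes, size 2 is maximum

Proposed matching has size 2.
Maximum matching size for this graph: 2.

This is a maximum matching.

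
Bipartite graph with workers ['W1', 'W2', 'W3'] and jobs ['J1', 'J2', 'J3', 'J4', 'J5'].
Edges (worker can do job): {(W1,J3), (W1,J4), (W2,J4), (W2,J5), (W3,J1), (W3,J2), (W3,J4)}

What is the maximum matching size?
Maximum matching size = 3

Maximum matching: {(W1,J4), (W2,J5), (W3,J1)}
Size: 3

This assigns 3 workers to 3 distinct jobs.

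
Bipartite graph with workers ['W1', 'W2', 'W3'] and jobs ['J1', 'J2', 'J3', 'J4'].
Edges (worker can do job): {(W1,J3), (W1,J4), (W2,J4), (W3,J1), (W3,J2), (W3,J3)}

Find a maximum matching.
Matching: {(W1,J3), (W2,J4), (W3,J1)}

Maximum matching (size 3):
  W1 → J3
  W2 → J4
  W3 → J1

Each worker is assigned to at most one job, and each job to at most one worker.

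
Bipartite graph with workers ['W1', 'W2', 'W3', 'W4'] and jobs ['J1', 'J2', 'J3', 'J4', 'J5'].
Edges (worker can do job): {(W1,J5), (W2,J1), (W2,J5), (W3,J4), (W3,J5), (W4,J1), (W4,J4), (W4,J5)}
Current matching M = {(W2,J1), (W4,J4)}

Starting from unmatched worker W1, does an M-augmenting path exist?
Yes: W1 → J5

An M-augmenting path alternates non-matching / matching edges, starting and ending at unmatched vertices.
Path: W1 → J5
(J5 is unmatched in M, so the path is augmenting.)
Flipping edges along this path would increase |M| from 2 to 3.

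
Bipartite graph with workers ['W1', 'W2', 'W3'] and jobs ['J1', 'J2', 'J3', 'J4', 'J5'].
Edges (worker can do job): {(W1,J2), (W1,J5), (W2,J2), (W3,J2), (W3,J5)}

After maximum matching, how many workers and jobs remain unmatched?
Unmatched: 1 workers, 3 jobs

Maximum matching size: 2
Workers: 3 total, 2 matched, 1 unmatched
Jobs: 5 total, 2 matched, 3 unmatched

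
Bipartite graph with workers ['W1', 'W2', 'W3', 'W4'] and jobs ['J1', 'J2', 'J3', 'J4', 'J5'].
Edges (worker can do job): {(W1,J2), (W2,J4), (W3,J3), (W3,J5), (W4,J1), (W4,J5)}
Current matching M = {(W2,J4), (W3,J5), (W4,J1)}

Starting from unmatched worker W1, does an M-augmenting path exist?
Yes: W1 → J2

An M-augmenting path alternates non-matching / matching edges, starting and ending at unmatched vertices.
Path: W1 → J2
(J2 is unmatched in M, so the path is augmenting.)
Flipping edges along this path would increase |M| from 3 to 4.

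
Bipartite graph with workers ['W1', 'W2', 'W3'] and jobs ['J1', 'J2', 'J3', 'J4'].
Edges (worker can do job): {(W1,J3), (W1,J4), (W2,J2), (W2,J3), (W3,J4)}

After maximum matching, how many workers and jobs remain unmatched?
Unmatched: 0 workers, 1 jobs

Maximum matching size: 3
Workers: 3 total, 3 matched, 0 unmatched
Jobs: 4 total, 3 matched, 1 unmatched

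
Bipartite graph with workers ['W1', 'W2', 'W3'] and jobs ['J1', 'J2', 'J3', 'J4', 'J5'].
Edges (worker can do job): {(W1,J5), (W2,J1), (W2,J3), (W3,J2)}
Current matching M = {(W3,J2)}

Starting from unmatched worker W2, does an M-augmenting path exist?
Yes: W2 → J3

An M-augmenting path alternates non-matching / matching edges, starting and ending at unmatched vertices.
Path: W2 → J3
(J3 is unmatched in M, so the path is augmenting.)
Flipping edges along this path would increase |M| from 1 to 2.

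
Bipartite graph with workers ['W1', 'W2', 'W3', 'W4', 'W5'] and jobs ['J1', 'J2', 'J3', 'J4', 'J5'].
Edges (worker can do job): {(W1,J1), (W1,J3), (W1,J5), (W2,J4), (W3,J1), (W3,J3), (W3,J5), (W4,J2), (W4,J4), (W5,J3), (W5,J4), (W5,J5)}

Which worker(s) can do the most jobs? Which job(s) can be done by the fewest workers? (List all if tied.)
Most versatile: W1, W3, W5 (3 jobs); Least covered: J2 (1 workers)

Worker degrees (jobs they can do): W1:3, W2:1, W3:3, W4:2, W5:3
Job degrees (workers who can do it): J1:2, J2:1, J3:3, J4:3, J5:3

Maximum worker degree is 3, achieved by: W1, W3, W5
Minimum job degree is 1, achieved by: J2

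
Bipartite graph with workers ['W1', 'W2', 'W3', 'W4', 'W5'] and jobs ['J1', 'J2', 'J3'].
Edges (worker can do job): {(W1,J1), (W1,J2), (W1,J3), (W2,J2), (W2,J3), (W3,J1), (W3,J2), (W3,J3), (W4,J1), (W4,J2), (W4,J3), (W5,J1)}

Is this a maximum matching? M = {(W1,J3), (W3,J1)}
No, size 2 is not maximum

Proposed matching has size 2.
Maximum matching size for this graph: 3.

This is NOT maximum - can be improved to size 3.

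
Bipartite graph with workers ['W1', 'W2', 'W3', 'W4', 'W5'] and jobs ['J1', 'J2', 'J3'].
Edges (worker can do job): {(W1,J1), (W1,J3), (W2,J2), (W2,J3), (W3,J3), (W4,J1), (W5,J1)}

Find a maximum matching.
Matching: {(W2,J2), (W3,J3), (W5,J1)}

Maximum matching (size 3):
  W2 → J2
  W3 → J3
  W5 → J1

Each worker is assigned to at most one job, and each job to at most one worker.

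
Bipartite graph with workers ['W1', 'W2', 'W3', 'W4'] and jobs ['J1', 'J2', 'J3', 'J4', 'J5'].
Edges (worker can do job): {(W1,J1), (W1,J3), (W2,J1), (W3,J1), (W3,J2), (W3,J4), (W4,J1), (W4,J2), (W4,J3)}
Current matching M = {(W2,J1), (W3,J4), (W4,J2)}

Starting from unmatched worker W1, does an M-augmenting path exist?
Yes: W1 → J3

An M-augmenting path alternates non-matching / matching edges, starting and ending at unmatched vertices.
Path: W1 → J3
(J3 is unmatched in M, so the path is augmenting.)
Flipping edges along this path would increase |M| from 3 to 4.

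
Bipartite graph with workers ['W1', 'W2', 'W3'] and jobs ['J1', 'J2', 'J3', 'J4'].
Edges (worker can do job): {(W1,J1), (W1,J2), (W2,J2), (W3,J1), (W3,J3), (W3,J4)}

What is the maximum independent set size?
Maximum independent set = 4

By König's theorem:
- Min vertex cover = Max matching = 3
- Max independent set = Total vertices - Min vertex cover
- Max independent set = 7 - 3 = 4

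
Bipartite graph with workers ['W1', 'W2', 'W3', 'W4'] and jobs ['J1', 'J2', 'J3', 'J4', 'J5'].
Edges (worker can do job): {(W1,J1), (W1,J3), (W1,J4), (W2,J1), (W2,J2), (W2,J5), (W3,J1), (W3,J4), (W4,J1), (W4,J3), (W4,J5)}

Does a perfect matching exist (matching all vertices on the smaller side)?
Yes, perfect matching exists (size 4)

Perfect matching: {(W1,J1), (W2,J5), (W3,J4), (W4,J3)}
All 4 vertices on the smaller side are matched.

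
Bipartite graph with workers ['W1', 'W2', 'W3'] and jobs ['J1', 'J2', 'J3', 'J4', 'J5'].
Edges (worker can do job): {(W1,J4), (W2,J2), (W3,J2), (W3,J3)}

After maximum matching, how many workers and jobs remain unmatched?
Unmatched: 0 workers, 2 jobs

Maximum matching size: 3
Workers: 3 total, 3 matched, 0 unmatched
Jobs: 5 total, 3 matched, 2 unmatched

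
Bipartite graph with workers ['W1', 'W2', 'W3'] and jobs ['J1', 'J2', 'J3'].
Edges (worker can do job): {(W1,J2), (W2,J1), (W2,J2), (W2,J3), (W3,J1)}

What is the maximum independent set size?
Maximum independent set = 3

By König's theorem:
- Min vertex cover = Max matching = 3
- Max independent set = Total vertices - Min vertex cover
- Max independent set = 6 - 3 = 3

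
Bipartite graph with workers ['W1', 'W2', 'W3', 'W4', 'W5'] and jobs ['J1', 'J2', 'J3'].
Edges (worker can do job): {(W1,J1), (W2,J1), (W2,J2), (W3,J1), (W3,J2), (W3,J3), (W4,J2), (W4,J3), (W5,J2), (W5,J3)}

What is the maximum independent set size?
Maximum independent set = 5

By König's theorem:
- Min vertex cover = Max matching = 3
- Max independent set = Total vertices - Min vertex cover
- Max independent set = 8 - 3 = 5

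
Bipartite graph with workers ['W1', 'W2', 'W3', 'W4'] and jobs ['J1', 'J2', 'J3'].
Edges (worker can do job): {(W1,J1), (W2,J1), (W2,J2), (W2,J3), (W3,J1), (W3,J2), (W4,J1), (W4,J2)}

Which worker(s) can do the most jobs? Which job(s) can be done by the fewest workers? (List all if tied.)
Most versatile: W2 (3 jobs); Least covered: J3 (1 workers)

Worker degrees (jobs they can do): W1:1, W2:3, W3:2, W4:2
Job degrees (workers who can do it): J1:4, J2:3, J3:1

Maximum worker degree is 3, achieved by: W2
Minimum job degree is 1, achieved by: J3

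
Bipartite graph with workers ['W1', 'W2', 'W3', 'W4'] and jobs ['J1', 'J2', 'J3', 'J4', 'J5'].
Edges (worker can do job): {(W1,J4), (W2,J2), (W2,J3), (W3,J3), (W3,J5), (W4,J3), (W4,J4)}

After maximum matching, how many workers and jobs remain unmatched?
Unmatched: 0 workers, 1 jobs

Maximum matching size: 4
Workers: 4 total, 4 matched, 0 unmatched
Jobs: 5 total, 4 matched, 1 unmatched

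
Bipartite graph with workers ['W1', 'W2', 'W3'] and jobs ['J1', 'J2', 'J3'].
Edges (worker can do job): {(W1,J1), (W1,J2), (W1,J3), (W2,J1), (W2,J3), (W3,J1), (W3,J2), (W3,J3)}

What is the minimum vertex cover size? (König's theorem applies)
Minimum vertex cover size = 3

By König's theorem: in bipartite graphs,
min vertex cover = max matching = 3

Maximum matching has size 3, so minimum vertex cover also has size 3.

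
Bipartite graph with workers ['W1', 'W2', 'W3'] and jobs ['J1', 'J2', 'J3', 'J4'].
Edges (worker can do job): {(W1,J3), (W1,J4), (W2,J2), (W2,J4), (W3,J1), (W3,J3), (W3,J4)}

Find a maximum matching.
Matching: {(W1,J3), (W2,J2), (W3,J4)}

Maximum matching (size 3):
  W1 → J3
  W2 → J2
  W3 → J4

Each worker is assigned to at most one job, and each job to at most one worker.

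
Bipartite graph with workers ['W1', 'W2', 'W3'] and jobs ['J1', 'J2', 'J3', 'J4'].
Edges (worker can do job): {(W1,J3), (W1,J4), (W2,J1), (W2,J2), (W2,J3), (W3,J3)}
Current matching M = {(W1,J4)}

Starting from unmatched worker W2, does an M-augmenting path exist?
Yes: W2 → J2

An M-augmenting path alternates non-matching / matching edges, starting and ending at unmatched vertices.
Path: W2 → J2
(J2 is unmatched in M, so the path is augmenting.)
Flipping edges along this path would increase |M| from 1 to 2.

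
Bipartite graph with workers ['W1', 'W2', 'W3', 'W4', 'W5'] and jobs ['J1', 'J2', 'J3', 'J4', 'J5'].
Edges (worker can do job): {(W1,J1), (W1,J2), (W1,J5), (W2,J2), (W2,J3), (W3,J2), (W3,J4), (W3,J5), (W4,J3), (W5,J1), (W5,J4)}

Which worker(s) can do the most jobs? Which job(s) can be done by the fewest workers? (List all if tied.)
Most versatile: W1, W3 (3 jobs); Least covered: J1, J3, J4, J5 (2 workers)

Worker degrees (jobs they can do): W1:3, W2:2, W3:3, W4:1, W5:2
Job degrees (workers who can do it): J1:2, J2:3, J3:2, J4:2, J5:2

Maximum worker degree is 3, achieved by: W1, W3
Minimum job degree is 2, achieved by: J1, J3, J4, J5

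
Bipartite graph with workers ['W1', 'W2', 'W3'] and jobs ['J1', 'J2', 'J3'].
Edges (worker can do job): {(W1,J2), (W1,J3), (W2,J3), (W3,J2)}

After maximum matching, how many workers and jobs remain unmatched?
Unmatched: 1 workers, 1 jobs

Maximum matching size: 2
Workers: 3 total, 2 matched, 1 unmatched
Jobs: 3 total, 2 matched, 1 unmatched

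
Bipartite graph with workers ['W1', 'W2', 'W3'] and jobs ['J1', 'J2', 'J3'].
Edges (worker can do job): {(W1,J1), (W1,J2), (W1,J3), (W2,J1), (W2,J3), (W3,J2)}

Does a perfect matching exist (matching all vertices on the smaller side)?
Yes, perfect matching exists (size 3)

Perfect matching: {(W1,J1), (W2,J3), (W3,J2)}
All 3 vertices on the smaller side are matched.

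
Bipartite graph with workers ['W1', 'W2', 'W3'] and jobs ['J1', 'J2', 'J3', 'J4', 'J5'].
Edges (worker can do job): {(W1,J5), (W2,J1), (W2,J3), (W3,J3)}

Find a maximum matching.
Matching: {(W1,J5), (W2,J1), (W3,J3)}

Maximum matching (size 3):
  W1 → J5
  W2 → J1
  W3 → J3

Each worker is assigned to at most one job, and each job to at most one worker.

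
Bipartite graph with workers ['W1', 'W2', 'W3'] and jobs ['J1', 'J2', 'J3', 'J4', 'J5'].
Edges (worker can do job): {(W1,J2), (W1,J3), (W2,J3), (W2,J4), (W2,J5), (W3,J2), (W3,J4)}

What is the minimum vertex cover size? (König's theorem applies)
Minimum vertex cover size = 3

By König's theorem: in bipartite graphs,
min vertex cover = max matching = 3

Maximum matching has size 3, so minimum vertex cover also has size 3.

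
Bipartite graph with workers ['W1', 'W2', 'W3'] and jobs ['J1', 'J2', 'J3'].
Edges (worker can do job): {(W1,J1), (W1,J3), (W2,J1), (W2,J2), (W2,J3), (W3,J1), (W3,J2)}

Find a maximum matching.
Matching: {(W1,J3), (W2,J1), (W3,J2)}

Maximum matching (size 3):
  W1 → J3
  W2 → J1
  W3 → J2

Each worker is assigned to at most one job, and each job to at most one worker.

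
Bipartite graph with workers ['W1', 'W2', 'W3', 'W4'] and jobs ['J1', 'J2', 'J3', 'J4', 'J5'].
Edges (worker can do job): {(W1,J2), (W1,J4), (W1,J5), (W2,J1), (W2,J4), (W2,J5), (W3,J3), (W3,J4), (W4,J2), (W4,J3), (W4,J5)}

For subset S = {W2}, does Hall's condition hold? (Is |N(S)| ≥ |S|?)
Yes: |N(S)| = 3, |S| = 1

Subset S = {W2}
Neighbors N(S) = {J1, J4, J5}

|N(S)| = 3, |S| = 1
Hall's condition: |N(S)| ≥ |S| is satisfied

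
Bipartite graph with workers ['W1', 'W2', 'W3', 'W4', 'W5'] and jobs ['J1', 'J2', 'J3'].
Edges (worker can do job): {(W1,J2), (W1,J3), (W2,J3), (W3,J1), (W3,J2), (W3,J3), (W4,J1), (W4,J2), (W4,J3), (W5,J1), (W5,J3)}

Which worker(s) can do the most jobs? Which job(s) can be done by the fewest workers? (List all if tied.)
Most versatile: W3, W4 (3 jobs); Least covered: J1, J2 (3 workers)

Worker degrees (jobs they can do): W1:2, W2:1, W3:3, W4:3, W5:2
Job degrees (workers who can do it): J1:3, J2:3, J3:5

Maximum worker degree is 3, achieved by: W3, W4
Minimum job degree is 3, achieved by: J1, J2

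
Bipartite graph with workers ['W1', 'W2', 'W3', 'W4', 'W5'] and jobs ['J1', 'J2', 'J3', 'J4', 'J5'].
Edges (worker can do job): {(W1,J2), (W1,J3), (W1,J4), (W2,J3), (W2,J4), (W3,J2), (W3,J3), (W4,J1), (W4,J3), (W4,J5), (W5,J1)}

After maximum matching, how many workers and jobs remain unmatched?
Unmatched: 0 workers, 0 jobs

Maximum matching size: 5
Workers: 5 total, 5 matched, 0 unmatched
Jobs: 5 total, 5 matched, 0 unmatched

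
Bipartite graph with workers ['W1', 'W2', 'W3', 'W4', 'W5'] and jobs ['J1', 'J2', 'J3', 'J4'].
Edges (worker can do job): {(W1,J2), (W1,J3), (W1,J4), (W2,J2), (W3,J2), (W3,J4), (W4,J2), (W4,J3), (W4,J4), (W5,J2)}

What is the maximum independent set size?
Maximum independent set = 6

By König's theorem:
- Min vertex cover = Max matching = 3
- Max independent set = Total vertices - Min vertex cover
- Max independent set = 9 - 3 = 6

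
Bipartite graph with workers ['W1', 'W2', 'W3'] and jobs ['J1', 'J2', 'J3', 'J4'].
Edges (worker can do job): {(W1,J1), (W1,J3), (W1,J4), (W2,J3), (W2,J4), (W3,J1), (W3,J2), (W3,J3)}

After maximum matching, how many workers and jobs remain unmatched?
Unmatched: 0 workers, 1 jobs

Maximum matching size: 3
Workers: 3 total, 3 matched, 0 unmatched
Jobs: 4 total, 3 matched, 1 unmatched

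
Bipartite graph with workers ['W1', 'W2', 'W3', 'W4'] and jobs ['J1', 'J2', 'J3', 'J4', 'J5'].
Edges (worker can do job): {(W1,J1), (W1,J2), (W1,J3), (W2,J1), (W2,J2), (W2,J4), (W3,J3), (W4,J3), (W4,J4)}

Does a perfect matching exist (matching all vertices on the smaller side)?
Yes, perfect matching exists (size 4)

Perfect matching: {(W1,J1), (W2,J2), (W3,J3), (W4,J4)}
All 4 vertices on the smaller side are matched.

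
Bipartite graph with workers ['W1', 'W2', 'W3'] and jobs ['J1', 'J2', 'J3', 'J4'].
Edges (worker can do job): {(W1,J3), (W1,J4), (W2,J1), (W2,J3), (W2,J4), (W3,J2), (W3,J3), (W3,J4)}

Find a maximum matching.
Matching: {(W1,J3), (W2,J4), (W3,J2)}

Maximum matching (size 3):
  W1 → J3
  W2 → J4
  W3 → J2

Each worker is assigned to at most one job, and each job to at most one worker.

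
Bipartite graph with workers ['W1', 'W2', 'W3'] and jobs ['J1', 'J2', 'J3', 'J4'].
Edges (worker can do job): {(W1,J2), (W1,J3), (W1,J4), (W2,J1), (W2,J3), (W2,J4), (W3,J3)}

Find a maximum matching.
Matching: {(W1,J2), (W2,J1), (W3,J3)}

Maximum matching (size 3):
  W1 → J2
  W2 → J1
  W3 → J3

Each worker is assigned to at most one job, and each job to at most one worker.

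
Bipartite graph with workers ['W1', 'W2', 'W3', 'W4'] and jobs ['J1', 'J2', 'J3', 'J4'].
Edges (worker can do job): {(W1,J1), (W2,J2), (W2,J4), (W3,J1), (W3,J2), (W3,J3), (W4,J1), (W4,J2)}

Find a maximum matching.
Matching: {(W1,J1), (W2,J4), (W3,J3), (W4,J2)}

Maximum matching (size 4):
  W1 → J1
  W2 → J4
  W3 → J3
  W4 → J2

Each worker is assigned to at most one job, and each job to at most one worker.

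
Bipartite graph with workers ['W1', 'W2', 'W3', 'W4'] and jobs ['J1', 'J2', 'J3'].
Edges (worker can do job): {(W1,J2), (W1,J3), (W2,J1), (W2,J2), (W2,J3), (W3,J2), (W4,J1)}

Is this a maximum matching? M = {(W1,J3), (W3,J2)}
No, size 2 is not maximum

Proposed matching has size 2.
Maximum matching size for this graph: 3.

This is NOT maximum - can be improved to size 3.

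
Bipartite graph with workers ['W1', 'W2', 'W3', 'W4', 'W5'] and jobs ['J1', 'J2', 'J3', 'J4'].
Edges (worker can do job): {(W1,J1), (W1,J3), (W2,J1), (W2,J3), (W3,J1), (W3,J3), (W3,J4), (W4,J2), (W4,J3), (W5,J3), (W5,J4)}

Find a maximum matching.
Matching: {(W1,J1), (W3,J3), (W4,J2), (W5,J4)}

Maximum matching (size 4):
  W1 → J1
  W3 → J3
  W4 → J2
  W5 → J4

Each worker is assigned to at most one job, and each job to at most one worker.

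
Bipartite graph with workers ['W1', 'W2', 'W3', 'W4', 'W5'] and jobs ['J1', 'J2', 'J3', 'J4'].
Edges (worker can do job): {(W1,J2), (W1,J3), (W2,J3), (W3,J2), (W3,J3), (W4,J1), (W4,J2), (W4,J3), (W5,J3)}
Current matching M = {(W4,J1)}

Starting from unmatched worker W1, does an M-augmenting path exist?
Yes: W1 → J3

An M-augmenting path alternates non-matching / matching edges, starting and ending at unmatched vertices.
Path: W1 → J3
(J3 is unmatched in M, so the path is augmenting.)
Flipping edges along this path would increase |M| from 1 to 2.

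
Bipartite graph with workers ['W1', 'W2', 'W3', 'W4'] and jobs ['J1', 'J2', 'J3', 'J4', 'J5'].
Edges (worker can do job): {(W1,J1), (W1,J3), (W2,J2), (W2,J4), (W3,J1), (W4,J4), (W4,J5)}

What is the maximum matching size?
Maximum matching size = 4

Maximum matching: {(W1,J3), (W2,J2), (W3,J1), (W4,J5)}
Size: 4

This assigns 4 workers to 4 distinct jobs.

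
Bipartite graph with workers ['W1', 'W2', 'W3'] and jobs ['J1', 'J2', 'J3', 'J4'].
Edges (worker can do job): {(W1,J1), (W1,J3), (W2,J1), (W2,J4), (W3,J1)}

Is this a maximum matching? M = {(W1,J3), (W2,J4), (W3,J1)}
Yes, size 3 is maximum

Proposed matching has size 3.
Maximum matching size for this graph: 3.

This is a maximum matching.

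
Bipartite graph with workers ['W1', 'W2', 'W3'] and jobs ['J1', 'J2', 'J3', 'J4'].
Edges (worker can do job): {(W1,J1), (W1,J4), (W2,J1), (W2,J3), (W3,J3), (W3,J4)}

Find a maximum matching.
Matching: {(W1,J1), (W2,J3), (W3,J4)}

Maximum matching (size 3):
  W1 → J1
  W2 → J3
  W3 → J4

Each worker is assigned to at most one job, and each job to at most one worker.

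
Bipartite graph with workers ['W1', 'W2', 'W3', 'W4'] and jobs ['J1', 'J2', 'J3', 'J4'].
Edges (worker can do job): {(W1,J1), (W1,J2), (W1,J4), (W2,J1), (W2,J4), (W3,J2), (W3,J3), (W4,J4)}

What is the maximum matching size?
Maximum matching size = 4

Maximum matching: {(W1,J2), (W2,J1), (W3,J3), (W4,J4)}
Size: 4

This assigns 4 workers to 4 distinct jobs.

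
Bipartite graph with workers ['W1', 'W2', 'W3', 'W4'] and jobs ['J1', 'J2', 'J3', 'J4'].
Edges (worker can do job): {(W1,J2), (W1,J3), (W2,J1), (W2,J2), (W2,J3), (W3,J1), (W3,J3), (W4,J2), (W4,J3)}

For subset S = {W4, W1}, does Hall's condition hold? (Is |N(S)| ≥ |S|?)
Yes: |N(S)| = 2, |S| = 2

Subset S = {W4, W1}
Neighbors N(S) = {J2, J3}

|N(S)| = 2, |S| = 2
Hall's condition: |N(S)| ≥ |S| is satisfied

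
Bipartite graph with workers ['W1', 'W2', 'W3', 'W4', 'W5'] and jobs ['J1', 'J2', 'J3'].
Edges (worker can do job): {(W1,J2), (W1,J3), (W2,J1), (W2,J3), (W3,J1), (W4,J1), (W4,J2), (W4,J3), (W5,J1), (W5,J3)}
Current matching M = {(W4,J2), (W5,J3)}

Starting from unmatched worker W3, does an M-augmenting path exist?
Yes: W3 → J1

An M-augmenting path alternates non-matching / matching edges, starting and ending at unmatched vertices.
Path: W3 → J1
(J1 is unmatched in M, so the path is augmenting.)
Flipping edges along this path would increase |M| from 2 to 3.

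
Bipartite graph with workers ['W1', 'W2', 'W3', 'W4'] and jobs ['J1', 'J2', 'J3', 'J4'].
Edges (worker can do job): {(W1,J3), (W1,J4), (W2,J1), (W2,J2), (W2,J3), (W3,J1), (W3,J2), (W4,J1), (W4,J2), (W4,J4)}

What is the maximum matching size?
Maximum matching size = 4

Maximum matching: {(W1,J4), (W2,J3), (W3,J1), (W4,J2)}
Size: 4

This assigns 4 workers to 4 distinct jobs.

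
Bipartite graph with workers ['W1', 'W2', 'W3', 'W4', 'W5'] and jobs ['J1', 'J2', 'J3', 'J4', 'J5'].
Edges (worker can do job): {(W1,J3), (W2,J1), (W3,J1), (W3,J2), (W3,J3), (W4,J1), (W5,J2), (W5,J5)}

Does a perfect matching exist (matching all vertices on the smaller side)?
No, maximum matching has size 4 < 5

Maximum matching has size 4, need 5 for perfect matching.
Unmatched workers: ['W2']
Unmatched jobs: ['J4']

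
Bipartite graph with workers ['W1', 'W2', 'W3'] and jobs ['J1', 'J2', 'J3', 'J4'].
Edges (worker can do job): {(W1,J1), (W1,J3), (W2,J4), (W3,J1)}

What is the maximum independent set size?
Maximum independent set = 4

By König's theorem:
- Min vertex cover = Max matching = 3
- Max independent set = Total vertices - Min vertex cover
- Max independent set = 7 - 3 = 4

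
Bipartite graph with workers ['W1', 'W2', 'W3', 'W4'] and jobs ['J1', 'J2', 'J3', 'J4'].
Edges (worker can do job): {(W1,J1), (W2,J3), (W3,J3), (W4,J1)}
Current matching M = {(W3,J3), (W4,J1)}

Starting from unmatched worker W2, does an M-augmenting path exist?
No augmenting path from W2

Alternating search from W2 reaches jobs: {J3}.
Every reachable job is already matched in M, and following those matched edges back to workers exposes no further unvisited jobs.
No M-augmenting path from W2 exists.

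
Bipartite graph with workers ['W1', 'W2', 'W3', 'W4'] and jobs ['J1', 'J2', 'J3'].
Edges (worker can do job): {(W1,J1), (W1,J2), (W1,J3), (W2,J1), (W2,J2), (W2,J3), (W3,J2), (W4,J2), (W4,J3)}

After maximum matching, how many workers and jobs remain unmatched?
Unmatched: 1 workers, 0 jobs

Maximum matching size: 3
Workers: 4 total, 3 matched, 1 unmatched
Jobs: 3 total, 3 matched, 0 unmatched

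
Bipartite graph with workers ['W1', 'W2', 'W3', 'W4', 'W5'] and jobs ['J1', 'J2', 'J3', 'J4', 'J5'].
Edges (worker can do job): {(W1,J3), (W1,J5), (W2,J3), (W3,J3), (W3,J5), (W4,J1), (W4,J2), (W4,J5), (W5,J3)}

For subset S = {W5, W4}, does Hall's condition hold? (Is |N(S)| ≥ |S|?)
Yes: |N(S)| = 4, |S| = 2

Subset S = {W5, W4}
Neighbors N(S) = {J1, J2, J3, J5}

|N(S)| = 4, |S| = 2
Hall's condition: |N(S)| ≥ |S| is satisfied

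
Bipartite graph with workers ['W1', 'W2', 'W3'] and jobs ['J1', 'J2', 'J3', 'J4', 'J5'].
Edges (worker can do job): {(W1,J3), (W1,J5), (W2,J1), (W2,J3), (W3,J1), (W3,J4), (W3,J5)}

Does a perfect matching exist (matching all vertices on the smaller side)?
Yes, perfect matching exists (size 3)

Perfect matching: {(W1,J3), (W2,J1), (W3,J5)}
All 3 vertices on the smaller side are matched.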